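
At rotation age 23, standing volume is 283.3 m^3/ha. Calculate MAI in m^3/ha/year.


Formula: MAI = Total Volume / Stand Age
MAI = 283.3 m^3/ha / 23 years
MAI = 12.32 m^3/ha/year

12.32


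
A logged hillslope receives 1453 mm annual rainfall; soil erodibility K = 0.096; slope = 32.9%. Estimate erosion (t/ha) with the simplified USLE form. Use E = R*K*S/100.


Formula: E = R * K * S / 100  (simplified USLE)
R * K = 1453 * 0.096 = 139.488
E = 139.488 * 32.9 / 100 = 45.89 t/ha

45.89


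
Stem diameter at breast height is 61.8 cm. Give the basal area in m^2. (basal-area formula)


Formula: BA = pi * (DBH/2)^2 / 10000  (cm^2 to m^2)
Radius = DBH/2 = 61.8/2 = 30.9 cm
BA = pi * 30.9^2 / 10000
   = 2999.6241 cm^2 / 10000
   = 0.3 m^2

0.3


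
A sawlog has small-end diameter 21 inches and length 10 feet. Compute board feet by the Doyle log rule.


Doyle: BF = (D - 4)^2 * L / 16
Adjusted diameter = 21 - 4 = 17 in
(D-4)^2 = 17^2 = 289
BF = 289 * 10 / 16 = 181 BF

181


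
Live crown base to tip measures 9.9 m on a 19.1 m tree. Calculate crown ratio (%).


Formula: Crown Ratio = (Crown Length / Total Height) * 100
CR = (9.9 m / 19.1 m) * 100
CR = 0.5183 * 100 = 51.8%

51.8


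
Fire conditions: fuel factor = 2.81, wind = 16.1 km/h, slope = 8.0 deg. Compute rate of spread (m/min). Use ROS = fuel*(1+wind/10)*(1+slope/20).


Formula: ROS = fuel * (1 + wind/10) * (1 + slope/20)
Wind factor = 1 + 16.1/10 = 2.61
Slope factor = 1 + 8.0/20 = 1.4
ROS = 2.81 * 2.61 * 1.4 = 10.27 m/min

10.27


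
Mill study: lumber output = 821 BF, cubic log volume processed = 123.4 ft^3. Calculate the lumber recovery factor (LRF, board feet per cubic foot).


Formula: LRF = Lumber Output (BF) / Log Input (ft^3)
LRF = 821 BF / 123.4 ft^3
LRF = 6.65 BF/ft^3

6.65


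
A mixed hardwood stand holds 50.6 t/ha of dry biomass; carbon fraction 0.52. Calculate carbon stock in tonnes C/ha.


Formula: Carbon Stock = Biomass * Carbon Fraction
C = 50.6 t/ha * 0.52
C = 26.3 t C/ha

26.3


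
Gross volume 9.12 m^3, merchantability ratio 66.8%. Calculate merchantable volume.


Formula: MV = V_total * (merchantable_pct / 100)
Merchantable fraction = 66.8% / 100 = 0.668
MV = 9.12 m^3 * 0.668 = 6.092 m^3

6.092


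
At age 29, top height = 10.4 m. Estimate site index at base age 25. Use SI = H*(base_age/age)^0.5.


Formula: SI = H_dom * (base_age / age)^0.5
Age ratio = 25 / 29 = 0.86207
sqrt(age_ratio) = 0.92848
SI = 10.4 * 0.92848 = 9.7 m

9.7


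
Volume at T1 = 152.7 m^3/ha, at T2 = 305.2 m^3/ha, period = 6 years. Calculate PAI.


Formula: PAI = (V_T2 - V_T1) / (T2 - T1)
Volume increment = 305.2 - 152.7 = 152.5 m^3/ha
PAI = 152.5 / 6 = 25.42 m^3/ha/year

25.42


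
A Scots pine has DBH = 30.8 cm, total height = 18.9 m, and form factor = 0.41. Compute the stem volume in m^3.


Formula: V = pi * (DBH/200)^2 * H * ff
Radius = DBH/200 = 30.8/200 = 0.154 m
Radius^2 = 0.154^2 = 0.023716 m^2
V = pi * 0.023716 * 18.9 * 0.41
V = 0.577 m^3

0.577


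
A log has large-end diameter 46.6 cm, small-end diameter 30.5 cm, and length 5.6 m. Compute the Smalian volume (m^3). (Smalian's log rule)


Smalian: V = (A1 + A2)/2 * L,  A = pi*(D/200)^2
A1 = pi*(46.6/200)^2 = 0.170554 m^2
A2 = pi*(30.5/200)^2 = 0.073062 m^2
V = (0.170554+0.073062)/2*5.6 = 0.6821 m^3

0.6821


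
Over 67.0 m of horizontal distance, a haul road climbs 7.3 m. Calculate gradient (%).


Formula: Gradient = rise / run * 100
Gradient = 7.3 / 67.0 * 100 = 10.9%

10.9


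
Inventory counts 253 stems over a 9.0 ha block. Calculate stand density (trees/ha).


Formula: Stand Density = N_trees / Area_ha
Density = 253 trees / 9.0 ha
Density = 28 trees/ha

28


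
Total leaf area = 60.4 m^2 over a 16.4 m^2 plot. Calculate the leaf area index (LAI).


Formula: LAI = total leaf area / ground area  (dimensionless)
LAI = 60.4 m^2 / 16.4 m^2
LAI = 3.68

3.68


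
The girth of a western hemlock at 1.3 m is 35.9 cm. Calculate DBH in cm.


Formula: DBH = C / pi
DBH = 35.9 / pi
pi = 3.14159...
DBH = 11.4 cm

11.4


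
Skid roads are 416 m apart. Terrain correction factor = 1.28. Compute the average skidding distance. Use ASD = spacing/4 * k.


Formula: ASD = (spacing / 4) * correction
Uncorrected distance = spacing / 4 = 416 / 4 = 104 m
ASD = 104 * 1.28 = 133 m

133


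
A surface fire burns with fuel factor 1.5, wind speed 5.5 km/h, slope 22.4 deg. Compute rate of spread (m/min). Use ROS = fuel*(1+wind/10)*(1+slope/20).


Formula: ROS = fuel * (1 + wind/10) * (1 + slope/20)
Wind factor = 1 + 5.5/10 = 1.55
Slope factor = 1 + 22.4/20 = 2.12
ROS = 1.5 * 1.55 * 2.12 = 4.93 m/min

4.93


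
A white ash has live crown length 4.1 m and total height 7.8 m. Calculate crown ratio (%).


Formula: Crown Ratio = (Crown Length / Total Height) * 100
CR = (4.1 m / 7.8 m) * 100
CR = 0.5256 * 100 = 52.6%

52.6


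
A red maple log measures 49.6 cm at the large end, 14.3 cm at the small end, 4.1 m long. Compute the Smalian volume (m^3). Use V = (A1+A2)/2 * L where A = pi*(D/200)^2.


Smalian: V = (A1 + A2)/2 * L,  A = pi*(D/200)^2
A1 = pi*(49.6/200)^2 = 0.193221 m^2
A2 = pi*(14.3/200)^2 = 0.016061 m^2
V = (0.193221+0.016061)/2*4.1 = 0.429 m^3

0.429


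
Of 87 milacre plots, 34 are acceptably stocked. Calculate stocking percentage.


Formula: Stocking % = stocked plots / total plots * 100
Stocking = 34 / 87 * 100
Stocking = 0.3908 * 100 = 39.1%

39.1


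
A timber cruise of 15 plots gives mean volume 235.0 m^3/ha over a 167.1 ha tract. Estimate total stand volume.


Formula: Total Volume = Mean Volume per ha * Total Area
Total Volume = 235.0 m^3/ha * 167.1 ha
Total Volume = 39269 m^3

39269


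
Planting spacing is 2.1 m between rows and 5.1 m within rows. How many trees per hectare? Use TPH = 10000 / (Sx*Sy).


Formula: TPH = 10000 m^2/ha / (spacing_x * spacing_y)
Area per tree = 2.1 m * 5.1 m = 10.71 m^2
TPH = 10000 / 10.71 = 934 trees/ha

934


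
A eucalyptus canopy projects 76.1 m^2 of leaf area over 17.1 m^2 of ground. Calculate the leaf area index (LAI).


Formula: LAI = total leaf area / ground area  (dimensionless)
LAI = 76.1 m^2 / 17.1 m^2
LAI = 4.45

4.45


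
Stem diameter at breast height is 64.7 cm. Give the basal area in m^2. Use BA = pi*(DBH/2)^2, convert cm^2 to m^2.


Formula: BA = pi * (DBH/2)^2 / 10000  (cm^2 to m^2)
Radius = DBH/2 = 64.7/2 = 32.35 cm
BA = pi * 32.35^2 / 10000
   = 3287.7474 cm^2 / 10000
   = 0.3288 m^2

0.3288


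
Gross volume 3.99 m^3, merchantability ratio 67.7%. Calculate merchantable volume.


Formula: MV = V_total * (merchantable_pct / 100)
Merchantable fraction = 67.7% / 100 = 0.677
MV = 3.99 m^3 * 0.677 = 2.701 m^3

2.701


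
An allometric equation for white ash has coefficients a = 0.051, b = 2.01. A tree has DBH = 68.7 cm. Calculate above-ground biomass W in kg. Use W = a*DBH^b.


Formula: W = a * DBH^b  (allometric power law)
DBH^b = 68.7^2.01 = 4923.6032
W = 0.051 * 4923.6032 = 251.1 kg

251.1


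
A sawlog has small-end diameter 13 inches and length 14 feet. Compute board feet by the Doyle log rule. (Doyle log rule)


Doyle: BF = (D - 4)^2 * L / 16
Adjusted diameter = 13 - 4 = 9 in
(D-4)^2 = 9^2 = 81
BF = 81 * 14 / 16 = 71 BF

71


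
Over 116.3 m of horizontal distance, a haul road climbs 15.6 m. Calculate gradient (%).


Formula: Gradient = rise / run * 100
Gradient = 15.6 / 116.3 * 100 = 13.4%

13.4


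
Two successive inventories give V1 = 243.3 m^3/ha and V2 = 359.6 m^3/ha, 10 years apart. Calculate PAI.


Formula: PAI = (V_T2 - V_T1) / (T2 - T1)
Volume increment = 359.6 - 243.3 = 116.3 m^3/ha
PAI = 116.3 / 10 = 11.63 m^3/ha/year

11.63


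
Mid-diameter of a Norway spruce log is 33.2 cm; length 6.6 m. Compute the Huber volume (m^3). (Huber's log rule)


Huber: V = Am * L,  Am = pi*(Dm/200)^2
Am = pi*(33.2/200)^2 = 0.08657 m^2
V = 0.08657*6.6 = 0.5714 m^3

0.5714


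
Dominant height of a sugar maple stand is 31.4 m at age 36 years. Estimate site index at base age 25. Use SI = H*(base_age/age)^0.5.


Formula: SI = H_dom * (base_age / age)^0.5
Age ratio = 25 / 36 = 0.69444
sqrt(age_ratio) = 0.83333
SI = 31.4 * 0.83333 = 26.2 m

26.2


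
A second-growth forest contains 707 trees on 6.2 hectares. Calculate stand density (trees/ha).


Formula: Stand Density = N_trees / Area_ha
Density = 707 trees / 6.2 ha
Density = 114 trees/ha

114


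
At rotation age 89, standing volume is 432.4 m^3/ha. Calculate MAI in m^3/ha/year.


Formula: MAI = Total Volume / Stand Age
MAI = 432.4 m^3/ha / 89 years
MAI = 4.86 m^3/ha/year

4.86


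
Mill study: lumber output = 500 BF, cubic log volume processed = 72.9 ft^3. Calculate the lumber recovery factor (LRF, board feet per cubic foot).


Formula: LRF = Lumber Output (BF) / Log Input (ft^3)
LRF = 500 BF / 72.9 ft^3
LRF = 6.86 BF/ft^3

6.86


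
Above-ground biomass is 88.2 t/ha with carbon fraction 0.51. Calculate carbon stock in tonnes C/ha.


Formula: Carbon Stock = Biomass * Carbon Fraction
C = 88.2 t/ha * 0.51
C = 45.0 t C/ha

45.0


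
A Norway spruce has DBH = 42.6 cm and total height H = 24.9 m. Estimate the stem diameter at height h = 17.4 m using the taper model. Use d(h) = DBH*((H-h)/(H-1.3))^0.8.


Taper: d(h) = DBH * ((H - h) / (H - 1.3))^0.8
Numerator = H - h = 24.9 - 17.4 = 7.5 m
Denominator = H - 1.3 = 24.9 - 1.3 = 23.6 m
Ratio = 7.5 / 23.6 = 0.3178
d = 42.6 * 0.3178^0.8 = 17.0 cm

17.0


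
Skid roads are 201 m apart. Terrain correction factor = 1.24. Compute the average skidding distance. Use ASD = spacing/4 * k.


Formula: ASD = (spacing / 4) * correction
Uncorrected distance = spacing / 4 = 201 / 4 = 50.25 m
ASD = 50.25 * 1.24 = 62 m

62


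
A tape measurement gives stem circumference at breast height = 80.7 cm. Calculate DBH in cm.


Formula: DBH = C / pi
DBH = 80.7 / pi
pi = 3.14159...
DBH = 25.7 cm

25.7


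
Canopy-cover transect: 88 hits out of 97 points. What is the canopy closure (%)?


Formula: Canopy closure = covered points / total points * 100
Closure = 88 / 97 * 100
Closure = 0.9072 * 100 = 90.7%

90.7


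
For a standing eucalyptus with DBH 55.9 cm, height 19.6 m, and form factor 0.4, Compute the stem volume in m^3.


Formula: V = pi * (DBH/200)^2 * H * ff
Radius = DBH/200 = 55.9/200 = 0.2795 m
Radius^2 = 0.2795^2 = 0.07812025 m^2
V = pi * 0.07812025 * 19.6 * 0.4
V = 1.924 m^3

1.924


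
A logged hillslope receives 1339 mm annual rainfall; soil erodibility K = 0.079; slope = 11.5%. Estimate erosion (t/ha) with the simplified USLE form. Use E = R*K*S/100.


Formula: E = R * K * S / 100  (simplified USLE)
R * K = 1339 * 0.079 = 105.781
E = 105.781 * 11.5 / 100 = 12.16 t/ha

12.16


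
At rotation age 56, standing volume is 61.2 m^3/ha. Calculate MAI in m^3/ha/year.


Formula: MAI = Total Volume / Stand Age
MAI = 61.2 m^3/ha / 56 years
MAI = 1.09 m^3/ha/year

1.09


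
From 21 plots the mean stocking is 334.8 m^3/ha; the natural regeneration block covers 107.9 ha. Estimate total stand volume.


Formula: Total Volume = Mean Volume per ha * Total Area
Total Volume = 334.8 m^3/ha * 107.9 ha
Total Volume = 36125 m^3

36125


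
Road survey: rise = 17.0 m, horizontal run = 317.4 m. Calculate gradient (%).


Formula: Gradient = rise / run * 100
Gradient = 17.0 / 317.4 * 100 = 5.4%

5.4


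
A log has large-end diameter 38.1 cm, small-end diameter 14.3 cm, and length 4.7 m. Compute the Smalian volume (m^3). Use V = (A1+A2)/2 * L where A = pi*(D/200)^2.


Smalian: V = (A1 + A2)/2 * L,  A = pi*(D/200)^2
A1 = pi*(38.1/200)^2 = 0.114009 m^2
A2 = pi*(14.3/200)^2 = 0.016061 m^2
V = (0.114009+0.016061)/2*4.7 = 0.3057 m^3

0.3057


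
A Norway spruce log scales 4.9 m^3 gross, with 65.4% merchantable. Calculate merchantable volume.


Formula: MV = V_total * (merchantable_pct / 100)
Merchantable fraction = 65.4% / 100 = 0.654
MV = 4.9 m^3 * 0.654 = 3.205 m^3

3.205


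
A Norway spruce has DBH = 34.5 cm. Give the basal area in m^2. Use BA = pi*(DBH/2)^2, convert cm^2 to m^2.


Formula: BA = pi * (DBH/2)^2 / 10000  (cm^2 to m^2)
Radius = DBH/2 = 34.5/2 = 17.25 cm
BA = pi * 17.25^2 / 10000
   = 934.8202 cm^2 / 10000
   = 0.0935 m^2

0.0935


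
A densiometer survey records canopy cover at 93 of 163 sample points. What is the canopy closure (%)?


Formula: Canopy closure = covered points / total points * 100
Closure = 93 / 163 * 100
Closure = 0.5706 * 100 = 57.1%

57.1


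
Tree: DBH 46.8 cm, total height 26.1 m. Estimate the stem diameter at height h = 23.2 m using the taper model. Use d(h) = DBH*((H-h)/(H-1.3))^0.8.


Taper: d(h) = DBH * ((H - h) / (H - 1.3))^0.8
Numerator = H - h = 26.1 - 23.2 = 2.9 m
Denominator = H - 1.3 = 26.1 - 1.3 = 24.8 m
Ratio = 2.9 / 24.8 = 0.11694
d = 46.8 * 0.11694^0.8 = 8.4 cm

8.4


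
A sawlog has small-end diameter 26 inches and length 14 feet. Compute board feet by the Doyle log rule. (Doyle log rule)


Doyle: BF = (D - 4)^2 * L / 16
Adjusted diameter = 26 - 4 = 22 in
(D-4)^2 = 22^2 = 484
BF = 484 * 14 / 16 = 424 BF

424


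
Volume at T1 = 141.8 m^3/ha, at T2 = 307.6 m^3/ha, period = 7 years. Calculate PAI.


Formula: PAI = (V_T2 - V_T1) / (T2 - T1)
Volume increment = 307.6 - 141.8 = 165.8 m^3/ha
PAI = 165.8 / 7 = 23.69 m^3/ha/year

23.69


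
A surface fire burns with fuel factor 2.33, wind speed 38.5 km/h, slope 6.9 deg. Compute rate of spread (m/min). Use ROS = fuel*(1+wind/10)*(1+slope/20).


Formula: ROS = fuel * (1 + wind/10) * (1 + slope/20)
Wind factor = 1 + 38.5/10 = 4.85
Slope factor = 1 + 6.9/20 = 1.345
ROS = 2.33 * 4.85 * 1.345 = 15.2 m/min

15.2


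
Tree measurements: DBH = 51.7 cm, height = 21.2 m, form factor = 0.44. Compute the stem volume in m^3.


Formula: V = pi * (DBH/200)^2 * H * ff
Radius = DBH/200 = 51.7/200 = 0.2585 m
Radius^2 = 0.2585^2 = 0.06682225 m^2
V = pi * 0.06682225 * 21.2 * 0.44
V = 1.958 m^3

1.958


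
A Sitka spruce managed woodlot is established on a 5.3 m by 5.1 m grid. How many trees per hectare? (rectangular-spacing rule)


Formula: TPH = 10000 m^2/ha / (spacing_x * spacing_y)
Area per tree = 5.3 m * 5.1 m = 27.03 m^2
TPH = 10000 / 27.03 = 370 trees/ha

370


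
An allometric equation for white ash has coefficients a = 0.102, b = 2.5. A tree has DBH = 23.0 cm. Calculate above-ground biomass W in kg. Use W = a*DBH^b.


Formula: W = a * DBH^b  (allometric power law)
DBH^b = 23.0^2.5 = 2536.9949
W = 0.102 * 2536.9949 = 258.8 kg

258.8


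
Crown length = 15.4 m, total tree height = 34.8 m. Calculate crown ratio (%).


Formula: Crown Ratio = (Crown Length / Total Height) * 100
CR = (15.4 m / 34.8 m) * 100
CR = 0.4425 * 100 = 44.3%

44.3


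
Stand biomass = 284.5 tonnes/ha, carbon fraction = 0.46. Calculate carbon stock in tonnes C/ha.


Formula: Carbon Stock = Biomass * Carbon Fraction
C = 284.5 t/ha * 0.46
C = 130.9 t C/ha

130.9


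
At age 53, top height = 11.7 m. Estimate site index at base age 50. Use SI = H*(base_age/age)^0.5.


Formula: SI = H_dom * (base_age / age)^0.5
Age ratio = 50 / 53 = 0.9434
sqrt(age_ratio) = 0.97129
SI = 11.7 * 0.97129 = 11.4 m

11.4


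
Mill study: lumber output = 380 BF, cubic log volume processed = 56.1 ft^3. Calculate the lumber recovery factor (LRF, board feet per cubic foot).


Formula: LRF = Lumber Output (BF) / Log Input (ft^3)
LRF = 380 BF / 56.1 ft^3
LRF = 6.77 BF/ft^3

6.77


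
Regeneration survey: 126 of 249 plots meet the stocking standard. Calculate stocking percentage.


Formula: Stocking % = stocked plots / total plots * 100
Stocking = 126 / 249 * 100
Stocking = 0.506 * 100 = 50.6%

50.6


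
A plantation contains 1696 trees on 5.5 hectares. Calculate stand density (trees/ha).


Formula: Stand Density = N_trees / Area_ha
Density = 1696 trees / 5.5 ha
Density = 308 trees/ha

308


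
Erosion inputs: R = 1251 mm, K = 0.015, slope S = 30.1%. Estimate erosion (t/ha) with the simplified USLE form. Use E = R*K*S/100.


Formula: E = R * K * S / 100  (simplified USLE)
R * K = 1251 * 0.015 = 18.765
E = 18.765 * 30.1 / 100 = 5.65 t/ha

5.65


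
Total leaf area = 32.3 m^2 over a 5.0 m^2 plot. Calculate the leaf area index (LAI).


Formula: LAI = total leaf area / ground area  (dimensionless)
LAI = 32.3 m^2 / 5.0 m^2
LAI = 6.46

6.46


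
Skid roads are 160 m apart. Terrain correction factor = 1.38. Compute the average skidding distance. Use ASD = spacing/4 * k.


Formula: ASD = (spacing / 4) * correction
Uncorrected distance = spacing / 4 = 160 / 4 = 40 m
ASD = 40 * 1.38 = 55 m

55


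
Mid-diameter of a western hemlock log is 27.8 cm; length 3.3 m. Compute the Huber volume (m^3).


Huber: V = Am * L,  Am = pi*(Dm/200)^2
Am = pi*(27.8/200)^2 = 0.060699 m^2
V = 0.060699*3.3 = 0.2003 m^3

0.2003


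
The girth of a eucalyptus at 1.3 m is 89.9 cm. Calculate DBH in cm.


Formula: DBH = C / pi
DBH = 89.9 / pi
pi = 3.14159...
DBH = 28.6 cm

28.6


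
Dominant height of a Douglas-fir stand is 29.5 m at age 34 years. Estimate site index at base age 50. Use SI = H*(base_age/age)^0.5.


Formula: SI = H_dom * (base_age / age)^0.5
Age ratio = 50 / 34 = 1.47059
sqrt(age_ratio) = 1.21268
SI = 29.5 * 1.21268 = 35.8 m

35.8


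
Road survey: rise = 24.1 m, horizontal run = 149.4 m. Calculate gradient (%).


Formula: Gradient = rise / run * 100
Gradient = 24.1 / 149.4 * 100 = 16.1%

16.1


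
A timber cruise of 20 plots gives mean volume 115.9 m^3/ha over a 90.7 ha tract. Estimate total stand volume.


Formula: Total Volume = Mean Volume per ha * Total Area
Total Volume = 115.9 m^3/ha * 90.7 ha
Total Volume = 10512 m^3

10512


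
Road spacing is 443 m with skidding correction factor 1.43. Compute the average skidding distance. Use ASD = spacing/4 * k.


Formula: ASD = (spacing / 4) * correction
Uncorrected distance = spacing / 4 = 443 / 4 = 110.75 m
ASD = 110.75 * 1.43 = 158 m

158


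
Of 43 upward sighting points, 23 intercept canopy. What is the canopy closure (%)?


Formula: Canopy closure = covered points / total points * 100
Closure = 23 / 43 * 100
Closure = 0.5349 * 100 = 53.5%

53.5


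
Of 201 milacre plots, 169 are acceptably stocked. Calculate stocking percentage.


Formula: Stocking % = stocked plots / total plots * 100
Stocking = 169 / 201 * 100
Stocking = 0.8408 * 100 = 84.1%

84.1


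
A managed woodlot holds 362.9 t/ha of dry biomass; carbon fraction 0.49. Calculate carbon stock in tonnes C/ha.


Formula: Carbon Stock = Biomass * Carbon Fraction
C = 362.9 t/ha * 0.49
C = 177.8 t C/ha

177.8


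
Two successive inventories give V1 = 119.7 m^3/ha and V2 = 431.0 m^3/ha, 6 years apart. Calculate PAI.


Formula: PAI = (V_T2 - V_T1) / (T2 - T1)
Volume increment = 431.0 - 119.7 = 311.3 m^3/ha
PAI = 311.3 / 6 = 51.88 m^3/ha/year

51.88


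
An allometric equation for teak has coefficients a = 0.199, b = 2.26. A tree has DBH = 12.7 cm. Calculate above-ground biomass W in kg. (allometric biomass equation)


Formula: W = a * DBH^b  (allometric power law)
DBH^b = 12.7^2.26 = 312.3176
W = 0.199 * 312.3176 = 62.2 kg

62.2


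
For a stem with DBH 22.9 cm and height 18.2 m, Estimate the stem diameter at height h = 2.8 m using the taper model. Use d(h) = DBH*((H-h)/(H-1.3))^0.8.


Taper: d(h) = DBH * ((H - h) / (H - 1.3))^0.8
Numerator = H - h = 18.2 - 2.8 = 15.4 m
Denominator = H - 1.3 = 18.2 - 1.3 = 16.9 m
Ratio = 15.4 / 16.9 = 0.91124
d = 22.9 * 0.91124^0.8 = 21.3 cm

21.3


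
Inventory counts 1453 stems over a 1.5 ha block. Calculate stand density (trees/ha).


Formula: Stand Density = N_trees / Area_ha
Density = 1453 trees / 1.5 ha
Density = 969 trees/ha

969


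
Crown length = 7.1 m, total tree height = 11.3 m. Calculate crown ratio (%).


Formula: Crown Ratio = (Crown Length / Total Height) * 100
CR = (7.1 m / 11.3 m) * 100
CR = 0.6283 * 100 = 62.8%

62.8


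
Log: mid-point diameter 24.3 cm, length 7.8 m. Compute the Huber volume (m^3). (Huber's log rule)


Huber: V = Am * L,  Am = pi*(Dm/200)^2
Am = pi*(24.3/200)^2 = 0.046377 m^2
V = 0.046377*7.8 = 0.3617 m^3

0.3617


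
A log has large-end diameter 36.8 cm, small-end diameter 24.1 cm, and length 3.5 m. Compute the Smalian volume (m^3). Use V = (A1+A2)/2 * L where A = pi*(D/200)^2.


Smalian: V = (A1 + A2)/2 * L,  A = pi*(D/200)^2
A1 = pi*(36.8/200)^2 = 0.106362 m^2
A2 = pi*(24.1/200)^2 = 0.045617 m^2
V = (0.106362+0.045617)/2*3.5 = 0.266 m^3

0.266


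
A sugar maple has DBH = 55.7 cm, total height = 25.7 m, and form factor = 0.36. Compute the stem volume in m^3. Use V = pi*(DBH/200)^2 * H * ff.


Formula: V = pi * (DBH/200)^2 * H * ff
Radius = DBH/200 = 55.7/200 = 0.2785 m
Radius^2 = 0.2785^2 = 0.07756225 m^2
V = pi * 0.07756225 * 25.7 * 0.36
V = 2.254 m^3

2.254


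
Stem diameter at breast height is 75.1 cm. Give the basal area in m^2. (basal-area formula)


Formula: BA = pi * (DBH/2)^2 / 10000  (cm^2 to m^2)
Radius = DBH/2 = 75.1/2 = 37.55 cm
BA = pi * 37.55^2 / 10000
   = 4429.6535 cm^2 / 10000
   = 0.443 m^2

0.443


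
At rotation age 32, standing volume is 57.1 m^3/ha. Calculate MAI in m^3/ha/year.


Formula: MAI = Total Volume / Stand Age
MAI = 57.1 m^3/ha / 32 years
MAI = 1.78 m^3/ha/year

1.78


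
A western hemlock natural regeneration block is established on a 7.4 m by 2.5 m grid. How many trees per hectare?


Formula: TPH = 10000 m^2/ha / (spacing_x * spacing_y)
Area per tree = 7.4 m * 2.5 m = 18.5 m^2
TPH = 10000 / 18.5 = 541 trees/ha

541


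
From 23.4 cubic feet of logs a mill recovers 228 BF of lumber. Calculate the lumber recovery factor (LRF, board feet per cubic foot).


Formula: LRF = Lumber Output (BF) / Log Input (ft^3)
LRF = 228 BF / 23.4 ft^3
LRF = 9.74 BF/ft^3

9.74


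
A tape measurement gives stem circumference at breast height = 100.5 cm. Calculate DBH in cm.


Formula: DBH = C / pi
DBH = 100.5 / pi
pi = 3.14159...
DBH = 32.0 cm

32.0


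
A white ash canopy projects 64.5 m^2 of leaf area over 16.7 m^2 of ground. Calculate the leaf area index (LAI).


Formula: LAI = total leaf area / ground area  (dimensionless)
LAI = 64.5 m^2 / 16.7 m^2
LAI = 3.86

3.86


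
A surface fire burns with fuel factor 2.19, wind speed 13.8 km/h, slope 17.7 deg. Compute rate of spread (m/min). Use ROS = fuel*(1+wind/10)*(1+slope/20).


Formula: ROS = fuel * (1 + wind/10) * (1 + slope/20)
Wind factor = 1 + 13.8/10 = 2.38
Slope factor = 1 + 17.7/20 = 1.885
ROS = 2.19 * 2.38 * 1.885 = 9.82 m/min

9.82


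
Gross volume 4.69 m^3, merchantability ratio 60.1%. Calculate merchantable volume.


Formula: MV = V_total * (merchantable_pct / 100)
Merchantable fraction = 60.1% / 100 = 0.601
MV = 4.69 m^3 * 0.601 = 2.819 m^3

2.819


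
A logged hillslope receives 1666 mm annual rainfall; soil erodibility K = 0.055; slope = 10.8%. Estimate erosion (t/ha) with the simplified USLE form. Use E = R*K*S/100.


Formula: E = R * K * S / 100  (simplified USLE)
R * K = 1666 * 0.055 = 91.63
E = 91.63 * 10.8 / 100 = 9.9 t/ha

9.9


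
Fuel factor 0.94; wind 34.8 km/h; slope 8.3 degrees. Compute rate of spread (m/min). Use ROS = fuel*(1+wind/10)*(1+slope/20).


Formula: ROS = fuel * (1 + wind/10) * (1 + slope/20)
Wind factor = 1 + 34.8/10 = 4.48
Slope factor = 1 + 8.3/20 = 1.415
ROS = 0.94 * 4.48 * 1.415 = 5.96 m/min

5.96


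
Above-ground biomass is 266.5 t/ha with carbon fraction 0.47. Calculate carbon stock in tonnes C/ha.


Formula: Carbon Stock = Biomass * Carbon Fraction
C = 266.5 t/ha * 0.47
C = 125.3 t C/ha

125.3


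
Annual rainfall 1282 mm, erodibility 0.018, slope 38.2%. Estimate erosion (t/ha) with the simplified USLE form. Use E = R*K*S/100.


Formula: E = R * K * S / 100  (simplified USLE)
R * K = 1282 * 0.018 = 23.076
E = 23.076 * 38.2 / 100 = 8.82 t/ha

8.82


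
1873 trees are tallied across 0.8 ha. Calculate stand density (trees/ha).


Formula: Stand Density = N_trees / Area_ha
Density = 1873 trees / 0.8 ha
Density = 2341 trees/ha

2341


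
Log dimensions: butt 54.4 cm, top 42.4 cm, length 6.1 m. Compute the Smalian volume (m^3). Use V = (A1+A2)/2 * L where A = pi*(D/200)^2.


Smalian: V = (A1 + A2)/2 * L,  A = pi*(D/200)^2
A1 = pi*(54.4/200)^2 = 0.232428 m^2
A2 = pi*(42.4/200)^2 = 0.141196 m^2
V = (0.232428+0.141196)/2*6.1 = 1.1396 m^3

1.1396


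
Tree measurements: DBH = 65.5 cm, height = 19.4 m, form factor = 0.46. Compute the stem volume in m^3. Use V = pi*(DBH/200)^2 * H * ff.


Formula: V = pi * (DBH/200)^2 * H * ff
Radius = DBH/200 = 65.5/200 = 0.3275 m
Radius^2 = 0.3275^2 = 0.10725625 m^2
V = pi * 0.10725625 * 19.4 * 0.46
V = 3.007 m^3

3.007


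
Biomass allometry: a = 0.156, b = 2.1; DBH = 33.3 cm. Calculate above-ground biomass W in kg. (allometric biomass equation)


Formula: W = a * DBH^b  (allometric power law)
DBH^b = 33.3^2.1 = 1574.4646
W = 0.156 * 1574.4646 = 245.6 kg

245.6


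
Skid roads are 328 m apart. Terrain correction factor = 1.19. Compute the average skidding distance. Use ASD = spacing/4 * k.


Formula: ASD = (spacing / 4) * correction
Uncorrected distance = spacing / 4 = 328 / 4 = 82 m
ASD = 82 * 1.19 = 98 m

98


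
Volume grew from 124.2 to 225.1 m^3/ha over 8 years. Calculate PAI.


Formula: PAI = (V_T2 - V_T1) / (T2 - T1)
Volume increment = 225.1 - 124.2 = 100.9 m^3/ha
PAI = 100.9 / 8 = 12.61 m^3/ha/year

12.61


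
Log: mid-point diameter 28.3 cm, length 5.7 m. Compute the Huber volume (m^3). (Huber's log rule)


Huber: V = Am * L,  Am = pi*(Dm/200)^2
Am = pi*(28.3/200)^2 = 0.062902 m^2
V = 0.062902*5.7 = 0.3585 m^3

0.3585


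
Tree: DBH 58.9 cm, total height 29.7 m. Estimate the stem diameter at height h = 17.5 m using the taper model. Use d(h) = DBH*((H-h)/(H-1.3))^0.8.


Taper: d(h) = DBH * ((H - h) / (H - 1.3))^0.8
Numerator = H - h = 29.7 - 17.5 = 12.2 m
Denominator = H - 1.3 = 29.7 - 1.3 = 28.4 m
Ratio = 12.2 / 28.4 = 0.42958
d = 58.9 * 0.42958^0.8 = 30.0 cm

30.0


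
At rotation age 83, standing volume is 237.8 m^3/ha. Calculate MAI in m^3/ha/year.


Formula: MAI = Total Volume / Stand Age
MAI = 237.8 m^3/ha / 83 years
MAI = 2.87 m^3/ha/year

2.87


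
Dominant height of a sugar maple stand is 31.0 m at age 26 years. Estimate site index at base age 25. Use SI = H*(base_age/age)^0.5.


Formula: SI = H_dom * (base_age / age)^0.5
Age ratio = 25 / 26 = 0.96154
sqrt(age_ratio) = 0.98058
SI = 31.0 * 0.98058 = 30.4 m

30.4


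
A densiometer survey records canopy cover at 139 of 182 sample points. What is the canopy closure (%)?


Formula: Canopy closure = covered points / total points * 100
Closure = 139 / 182 * 100
Closure = 0.7637 * 100 = 76.4%

76.4


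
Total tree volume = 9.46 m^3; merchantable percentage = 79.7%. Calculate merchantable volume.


Formula: MV = V_total * (merchantable_pct / 100)
Merchantable fraction = 79.7% / 100 = 0.797
MV = 9.46 m^3 * 0.797 = 7.54 m^3

7.54


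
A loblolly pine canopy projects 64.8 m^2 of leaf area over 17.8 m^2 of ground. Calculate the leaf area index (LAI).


Formula: LAI = total leaf area / ground area  (dimensionless)
LAI = 64.8 m^2 / 17.8 m^2
LAI = 3.64

3.64


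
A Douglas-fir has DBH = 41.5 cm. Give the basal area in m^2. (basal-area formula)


Formula: BA = pi * (DBH/2)^2 / 10000  (cm^2 to m^2)
Radius = DBH/2 = 41.5/2 = 20.75 cm
BA = pi * 20.75^2 / 10000
   = 1352.652 cm^2 / 10000
   = 0.1353 m^2

0.1353


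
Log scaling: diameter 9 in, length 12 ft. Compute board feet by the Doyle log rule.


Doyle: BF = (D - 4)^2 * L / 16
Adjusted diameter = 9 - 4 = 5 in
(D-4)^2 = 5^2 = 25
BF = 25 * 12 / 16 = 19 BF

19


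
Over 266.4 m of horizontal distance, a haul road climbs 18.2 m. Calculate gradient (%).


Formula: Gradient = rise / run * 100
Gradient = 18.2 / 266.4 * 100 = 6.8%

6.8


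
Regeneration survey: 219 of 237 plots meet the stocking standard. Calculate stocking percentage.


Formula: Stocking % = stocked plots / total plots * 100
Stocking = 219 / 237 * 100
Stocking = 0.9241 * 100 = 92.4%

92.4


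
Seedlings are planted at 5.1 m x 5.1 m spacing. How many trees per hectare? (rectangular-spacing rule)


Formula: TPH = 10000 m^2/ha / (spacing_x * spacing_y)
Area per tree = 5.1 m * 5.1 m = 26.01 m^2
TPH = 10000 / 26.01 = 384 trees/ha

384


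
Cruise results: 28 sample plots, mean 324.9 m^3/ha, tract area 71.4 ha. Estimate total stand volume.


Formula: Total Volume = Mean Volume per ha * Total Area
Total Volume = 324.9 m^3/ha * 71.4 ha
Total Volume = 23198 m^3

23198


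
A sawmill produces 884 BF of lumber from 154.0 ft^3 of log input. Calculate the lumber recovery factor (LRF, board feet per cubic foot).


Formula: LRF = Lumber Output (BF) / Log Input (ft^3)
LRF = 884 BF / 154.0 ft^3
LRF = 5.74 BF/ft^3

5.74


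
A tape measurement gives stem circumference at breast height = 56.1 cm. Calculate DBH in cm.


Formula: DBH = C / pi
DBH = 56.1 / pi
pi = 3.14159...
DBH = 17.9 cm

17.9


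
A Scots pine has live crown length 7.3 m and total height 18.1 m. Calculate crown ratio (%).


Formula: Crown Ratio = (Crown Length / Total Height) * 100
CR = (7.3 m / 18.1 m) * 100
CR = 0.4033 * 100 = 40.3%

40.3


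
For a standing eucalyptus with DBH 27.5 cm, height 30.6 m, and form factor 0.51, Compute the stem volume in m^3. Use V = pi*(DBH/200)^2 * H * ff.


Formula: V = pi * (DBH/200)^2 * H * ff
Radius = DBH/200 = 27.5/200 = 0.1375 m
Radius^2 = 0.1375^2 = 0.01890625 m^2
V = pi * 0.01890625 * 30.6 * 0.51
V = 0.927 m^3

0.927


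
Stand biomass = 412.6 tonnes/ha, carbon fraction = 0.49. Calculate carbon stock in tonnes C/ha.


Formula: Carbon Stock = Biomass * Carbon Fraction
C = 412.6 t/ha * 0.49
C = 202.2 t C/ha

202.2


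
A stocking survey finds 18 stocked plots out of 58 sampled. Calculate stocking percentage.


Formula: Stocking % = stocked plots / total plots * 100
Stocking = 18 / 58 * 100
Stocking = 0.3103 * 100 = 31.0%

31.0


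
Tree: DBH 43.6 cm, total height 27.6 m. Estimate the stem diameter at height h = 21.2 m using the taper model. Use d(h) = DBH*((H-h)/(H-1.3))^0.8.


Taper: d(h) = DBH * ((H - h) / (H - 1.3))^0.8
Numerator = H - h = 27.6 - 21.2 = 6.4 m
Denominator = H - 1.3 = 27.6 - 1.3 = 26.3 m
Ratio = 6.4 / 26.3 = 0.24335
d = 43.6 * 0.24335^0.8 = 14.1 cm

14.1


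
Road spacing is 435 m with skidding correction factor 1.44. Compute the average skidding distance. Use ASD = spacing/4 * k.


Formula: ASD = (spacing / 4) * correction
Uncorrected distance = spacing / 4 = 435 / 4 = 108.75 m
ASD = 108.75 * 1.44 = 157 m

157


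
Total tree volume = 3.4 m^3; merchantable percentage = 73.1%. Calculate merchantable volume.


Formula: MV = V_total * (merchantable_pct / 100)
Merchantable fraction = 73.1% / 100 = 0.731
MV = 3.4 m^3 * 0.731 = 2.485 m^3

2.485


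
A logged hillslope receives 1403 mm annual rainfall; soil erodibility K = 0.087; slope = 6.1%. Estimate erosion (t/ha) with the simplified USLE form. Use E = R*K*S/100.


Formula: E = R * K * S / 100  (simplified USLE)
R * K = 1403 * 0.087 = 122.061
E = 122.061 * 6.1 / 100 = 7.45 t/ha

7.45


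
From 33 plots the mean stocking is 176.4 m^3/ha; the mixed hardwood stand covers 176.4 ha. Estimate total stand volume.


Formula: Total Volume = Mean Volume per ha * Total Area
Total Volume = 176.4 m^3/ha * 176.4 ha
Total Volume = 31117 m^3

31117


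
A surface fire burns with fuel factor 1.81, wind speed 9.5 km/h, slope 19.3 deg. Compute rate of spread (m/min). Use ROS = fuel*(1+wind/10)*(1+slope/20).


Formula: ROS = fuel * (1 + wind/10) * (1 + slope/20)
Wind factor = 1 + 9.5/10 = 1.95
Slope factor = 1 + 19.3/20 = 1.965
ROS = 1.81 * 1.95 * 1.965 = 6.94 m/min

6.94


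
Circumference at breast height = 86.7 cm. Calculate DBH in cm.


Formula: DBH = C / pi
DBH = 86.7 / pi
pi = 3.14159...
DBH = 27.6 cm

27.6


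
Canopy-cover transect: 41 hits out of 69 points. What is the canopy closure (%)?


Formula: Canopy closure = covered points / total points * 100
Closure = 41 / 69 * 100
Closure = 0.5942 * 100 = 59.4%

59.4


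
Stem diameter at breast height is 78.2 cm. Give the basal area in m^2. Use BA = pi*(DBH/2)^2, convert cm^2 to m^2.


Formula: BA = pi * (DBH/2)^2 / 10000  (cm^2 to m^2)
Radius = DBH/2 = 78.2/2 = 39.1 cm
BA = pi * 39.1^2 / 10000
   = 4802.8983 cm^2 / 10000
   = 0.4803 m^2

0.4803


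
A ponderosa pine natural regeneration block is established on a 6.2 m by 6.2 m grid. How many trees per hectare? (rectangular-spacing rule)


Formula: TPH = 10000 m^2/ha / (spacing_x * spacing_y)
Area per tree = 6.2 m * 6.2 m = 38.44 m^2
TPH = 10000 / 38.44 = 260 trees/ha

260


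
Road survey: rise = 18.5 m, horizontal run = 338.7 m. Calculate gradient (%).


Formula: Gradient = rise / run * 100
Gradient = 18.5 / 338.7 * 100 = 5.5%

5.5


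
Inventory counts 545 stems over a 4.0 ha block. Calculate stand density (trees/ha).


Formula: Stand Density = N_trees / Area_ha
Density = 545 trees / 4.0 ha
Density = 136 trees/ha

136


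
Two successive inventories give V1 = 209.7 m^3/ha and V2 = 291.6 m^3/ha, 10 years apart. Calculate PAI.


Formula: PAI = (V_T2 - V_T1) / (T2 - T1)
Volume increment = 291.6 - 209.7 = 81.9 m^3/ha
PAI = 81.9 / 10 = 8.19 m^3/ha/year

8.19


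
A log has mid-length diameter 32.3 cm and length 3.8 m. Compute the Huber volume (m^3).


Huber: V = Am * L,  Am = pi*(Dm/200)^2
Am = pi*(32.3/200)^2 = 0.08194 m^2
V = 0.08194*3.8 = 0.3114 m^3

0.3114


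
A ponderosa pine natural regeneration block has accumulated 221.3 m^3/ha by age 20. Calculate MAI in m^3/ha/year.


Formula: MAI = Total Volume / Stand Age
MAI = 221.3 m^3/ha / 20 years
MAI = 11.07 m^3/ha/year

11.07


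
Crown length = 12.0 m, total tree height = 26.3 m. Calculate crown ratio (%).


Formula: Crown Ratio = (Crown Length / Total Height) * 100
CR = (12.0 m / 26.3 m) * 100
CR = 0.4563 * 100 = 45.6%

45.6


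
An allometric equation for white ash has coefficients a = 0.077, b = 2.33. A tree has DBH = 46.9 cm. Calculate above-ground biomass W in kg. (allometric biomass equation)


Formula: W = a * DBH^b  (allometric power law)
DBH^b = 46.9^2.33 = 7831.2795
W = 0.077 * 7831.2795 = 603.0 kg

603.0


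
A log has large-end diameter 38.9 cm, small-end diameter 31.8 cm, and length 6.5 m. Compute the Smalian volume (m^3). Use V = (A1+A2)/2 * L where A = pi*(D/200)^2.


Smalian: V = (A1 + A2)/2 * L,  A = pi*(D/200)^2
A1 = pi*(38.9/200)^2 = 0.118847 m^2
A2 = pi*(31.8/200)^2 = 0.079423 m^2
V = (0.118847+0.079423)/2*6.5 = 0.6444 m^3

0.6444


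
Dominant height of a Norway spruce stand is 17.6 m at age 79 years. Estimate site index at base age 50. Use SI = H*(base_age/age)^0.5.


Formula: SI = H_dom * (base_age / age)^0.5
Age ratio = 50 / 79 = 0.63291
sqrt(age_ratio) = 0.79556
SI = 17.6 * 0.79556 = 14.0 m

14.0


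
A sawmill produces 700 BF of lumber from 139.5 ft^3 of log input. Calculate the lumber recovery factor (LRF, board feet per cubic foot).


Formula: LRF = Lumber Output (BF) / Log Input (ft^3)
LRF = 700 BF / 139.5 ft^3
LRF = 5.02 BF/ft^3

5.02


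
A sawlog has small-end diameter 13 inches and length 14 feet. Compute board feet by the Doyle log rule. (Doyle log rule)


Doyle: BF = (D - 4)^2 * L / 16
Adjusted diameter = 13 - 4 = 9 in
(D-4)^2 = 9^2 = 81
BF = 81 * 14 / 16 = 71 BF

71


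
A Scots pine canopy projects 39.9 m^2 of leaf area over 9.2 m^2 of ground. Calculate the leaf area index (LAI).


Formula: LAI = total leaf area / ground area  (dimensionless)
LAI = 39.9 m^2 / 9.2 m^2
LAI = 4.34

4.34


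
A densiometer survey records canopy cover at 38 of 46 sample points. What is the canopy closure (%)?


Formula: Canopy closure = covered points / total points * 100
Closure = 38 / 46 * 100
Closure = 0.8261 * 100 = 82.6%

82.6


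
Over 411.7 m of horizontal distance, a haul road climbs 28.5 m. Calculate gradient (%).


Formula: Gradient = rise / run * 100
Gradient = 28.5 / 411.7 * 100 = 6.9%

6.9


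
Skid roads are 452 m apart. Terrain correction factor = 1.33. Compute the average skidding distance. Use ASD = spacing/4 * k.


Formula: ASD = (spacing / 4) * correction
Uncorrected distance = spacing / 4 = 452 / 4 = 113 m
ASD = 113 * 1.33 = 150 m

150


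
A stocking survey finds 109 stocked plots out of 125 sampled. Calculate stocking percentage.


Formula: Stocking % = stocked plots / total plots * 100
Stocking = 109 / 125 * 100
Stocking = 0.872 * 100 = 87.2%

87.2


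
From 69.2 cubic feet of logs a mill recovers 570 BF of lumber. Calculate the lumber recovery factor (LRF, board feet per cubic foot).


Formula: LRF = Lumber Output (BF) / Log Input (ft^3)
LRF = 570 BF / 69.2 ft^3
LRF = 8.24 BF/ft^3

8.24


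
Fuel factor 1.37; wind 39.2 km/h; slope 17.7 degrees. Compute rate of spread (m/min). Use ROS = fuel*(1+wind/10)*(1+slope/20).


Formula: ROS = fuel * (1 + wind/10) * (1 + slope/20)
Wind factor = 1 + 39.2/10 = 4.92
Slope factor = 1 + 17.7/20 = 1.885
ROS = 1.37 * 4.92 * 1.885 = 12.71 m/min

12.71


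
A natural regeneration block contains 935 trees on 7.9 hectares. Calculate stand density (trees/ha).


Formula: Stand Density = N_trees / Area_ha
Density = 935 trees / 7.9 ha
Density = 118 trees/ha

118


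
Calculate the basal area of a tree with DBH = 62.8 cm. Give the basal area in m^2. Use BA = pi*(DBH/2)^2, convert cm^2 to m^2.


Formula: BA = pi * (DBH/2)^2 / 10000  (cm^2 to m^2)
Radius = DBH/2 = 62.8/2 = 31.4 cm
BA = pi * 31.4^2 / 10000
   = 3097.4847 cm^2 / 10000
   = 0.3097 m^2

0.3097


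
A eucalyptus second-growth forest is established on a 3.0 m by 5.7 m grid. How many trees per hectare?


Formula: TPH = 10000 m^2/ha / (spacing_x * spacing_y)
Area per tree = 3.0 m * 5.7 m = 17.1 m^2
TPH = 10000 / 17.1 = 585 trees/ha

585


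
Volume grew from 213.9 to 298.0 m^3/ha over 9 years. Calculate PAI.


Formula: PAI = (V_T2 - V_T1) / (T2 - T1)
Volume increment = 298.0 - 213.9 = 84.1 m^3/ha
PAI = 84.1 / 9 = 9.34 m^3/ha/year

9.34


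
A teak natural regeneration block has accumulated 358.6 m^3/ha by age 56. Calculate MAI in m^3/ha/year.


Formula: MAI = Total Volume / Stand Age
MAI = 358.6 m^3/ha / 56 years
MAI = 6.4 m^3/ha/year

6.4


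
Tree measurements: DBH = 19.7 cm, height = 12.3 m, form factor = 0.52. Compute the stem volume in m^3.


Formula: V = pi * (DBH/200)^2 * H * ff
Radius = DBH/200 = 19.7/200 = 0.0985 m
Radius^2 = 0.0985^2 = 0.00970225 m^2
V = pi * 0.00970225 * 12.3 * 0.52
V = 0.195 m^3

0.195


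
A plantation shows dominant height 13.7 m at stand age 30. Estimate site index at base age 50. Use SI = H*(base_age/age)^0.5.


Formula: SI = H_dom * (base_age / age)^0.5
Age ratio = 50 / 30 = 1.66667
sqrt(age_ratio) = 1.29099
SI = 13.7 * 1.29099 = 17.7 m

17.7


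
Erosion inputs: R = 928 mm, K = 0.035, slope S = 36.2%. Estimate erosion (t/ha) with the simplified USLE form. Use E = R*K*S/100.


Formula: E = R * K * S / 100  (simplified USLE)
R * K = 928 * 0.035 = 32.48
E = 32.48 * 36.2 / 100 = 11.76 t/ha

11.76


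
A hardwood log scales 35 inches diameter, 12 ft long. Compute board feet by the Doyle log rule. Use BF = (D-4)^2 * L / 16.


Doyle: BF = (D - 4)^2 * L / 16
Adjusted diameter = 35 - 4 = 31 in
(D-4)^2 = 31^2 = 961
BF = 961 * 12 / 16 = 721 BF

721


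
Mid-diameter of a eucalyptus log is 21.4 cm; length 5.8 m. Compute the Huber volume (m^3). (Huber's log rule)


Huber: V = Am * L,  Am = pi*(Dm/200)^2
Am = pi*(21.4/200)^2 = 0.035968 m^2
V = 0.035968*5.8 = 0.2086 m^3

0.2086


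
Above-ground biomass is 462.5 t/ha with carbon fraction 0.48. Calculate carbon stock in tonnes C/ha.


Formula: Carbon Stock = Biomass * Carbon Fraction
C = 462.5 t/ha * 0.48
C = 222.0 t C/ha

222.0


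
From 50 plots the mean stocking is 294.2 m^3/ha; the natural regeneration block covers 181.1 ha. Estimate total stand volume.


Formula: Total Volume = Mean Volume per ha * Total Area
Total Volume = 294.2 m^3/ha * 181.1 ha
Total Volume = 53280 m^3

53280
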